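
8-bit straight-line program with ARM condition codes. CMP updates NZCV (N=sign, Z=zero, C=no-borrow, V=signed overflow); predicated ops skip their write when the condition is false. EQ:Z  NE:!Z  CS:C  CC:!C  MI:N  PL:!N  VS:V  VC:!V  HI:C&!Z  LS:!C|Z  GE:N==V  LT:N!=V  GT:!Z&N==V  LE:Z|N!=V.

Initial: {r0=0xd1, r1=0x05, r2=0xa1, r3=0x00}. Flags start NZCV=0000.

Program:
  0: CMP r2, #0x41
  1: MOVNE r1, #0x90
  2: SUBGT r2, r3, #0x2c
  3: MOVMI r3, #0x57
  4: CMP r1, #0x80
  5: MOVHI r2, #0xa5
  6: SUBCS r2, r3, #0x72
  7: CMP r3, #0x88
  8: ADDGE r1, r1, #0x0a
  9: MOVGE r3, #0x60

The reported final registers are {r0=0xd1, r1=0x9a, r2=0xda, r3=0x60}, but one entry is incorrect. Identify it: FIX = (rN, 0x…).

FIX = (r2, 0x8e)

0: ✓ CMP  NZCV=0011
1: ✓ MOVNE  r1←0x90
2: · SUBGT
3: · MOVMI
4: ✓ CMP  NZCV=0010
5: ✓ MOVHI  r2←0xa5
6: ✓ SUBCS  r2←0x8e
7: ✓ CMP  NZCV=0000
8: ✓ ADDGE  r1←0x9a
9: ✓ MOVGE  r3←0x60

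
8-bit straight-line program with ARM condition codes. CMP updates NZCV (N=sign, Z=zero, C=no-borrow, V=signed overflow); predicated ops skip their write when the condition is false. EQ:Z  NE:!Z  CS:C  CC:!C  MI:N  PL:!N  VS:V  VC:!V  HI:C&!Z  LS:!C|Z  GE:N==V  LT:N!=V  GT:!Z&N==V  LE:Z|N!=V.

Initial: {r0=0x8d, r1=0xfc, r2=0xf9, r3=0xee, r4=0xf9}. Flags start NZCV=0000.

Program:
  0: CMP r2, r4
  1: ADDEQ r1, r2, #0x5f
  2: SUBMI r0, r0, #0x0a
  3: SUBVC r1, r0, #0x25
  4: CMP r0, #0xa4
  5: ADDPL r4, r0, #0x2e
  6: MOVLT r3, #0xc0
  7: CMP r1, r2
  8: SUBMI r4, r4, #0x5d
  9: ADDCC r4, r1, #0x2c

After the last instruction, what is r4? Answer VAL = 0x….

[0] flags=0110 → (cmp)
[1] flags=0110 EQ?T → r1=0x58
[2] flags=0110 MI?F → skip
[3] flags=0110 VC?T → r1=0x68
[4] flags=1000 → (cmp)
[5] flags=1000 PL?F → skip
[6] flags=1000 LT?T → r3=0xc0
[7] flags=0000 → (cmp)
[8] flags=0000 MI?F → skip
[9] flags=0000 CC?T → r4=0x94

VAL = 0x94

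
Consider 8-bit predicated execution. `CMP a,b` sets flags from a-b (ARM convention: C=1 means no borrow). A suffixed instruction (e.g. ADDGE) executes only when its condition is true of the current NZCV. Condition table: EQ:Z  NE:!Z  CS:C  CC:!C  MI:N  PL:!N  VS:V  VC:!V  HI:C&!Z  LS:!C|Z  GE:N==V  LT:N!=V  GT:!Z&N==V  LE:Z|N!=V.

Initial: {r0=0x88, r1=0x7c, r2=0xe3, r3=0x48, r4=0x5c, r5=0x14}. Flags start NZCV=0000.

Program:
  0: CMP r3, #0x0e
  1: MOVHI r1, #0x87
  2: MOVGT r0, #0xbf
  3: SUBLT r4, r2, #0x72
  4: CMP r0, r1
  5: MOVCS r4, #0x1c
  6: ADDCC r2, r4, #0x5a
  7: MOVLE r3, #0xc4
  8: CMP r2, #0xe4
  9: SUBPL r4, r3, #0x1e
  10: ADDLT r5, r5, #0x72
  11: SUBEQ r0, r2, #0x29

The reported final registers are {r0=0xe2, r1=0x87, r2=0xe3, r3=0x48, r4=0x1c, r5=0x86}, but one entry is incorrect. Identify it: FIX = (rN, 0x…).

FIX = (r0, 0xbf)

0: ✓ CMP  NZCV=0010
1: ✓ MOVHI  r1←0x87
2: ✓ MOVGT  r0←0xbf
3: · SUBLT
4: ✓ CMP  NZCV=0010
5: ✓ MOVCS  r4←0x1c
6: · ADDCC
7: · MOVLE
8: ✓ CMP  NZCV=1000
9: · SUBPL
10: ✓ ADDLT  r5←0x86
11: · SUBEQ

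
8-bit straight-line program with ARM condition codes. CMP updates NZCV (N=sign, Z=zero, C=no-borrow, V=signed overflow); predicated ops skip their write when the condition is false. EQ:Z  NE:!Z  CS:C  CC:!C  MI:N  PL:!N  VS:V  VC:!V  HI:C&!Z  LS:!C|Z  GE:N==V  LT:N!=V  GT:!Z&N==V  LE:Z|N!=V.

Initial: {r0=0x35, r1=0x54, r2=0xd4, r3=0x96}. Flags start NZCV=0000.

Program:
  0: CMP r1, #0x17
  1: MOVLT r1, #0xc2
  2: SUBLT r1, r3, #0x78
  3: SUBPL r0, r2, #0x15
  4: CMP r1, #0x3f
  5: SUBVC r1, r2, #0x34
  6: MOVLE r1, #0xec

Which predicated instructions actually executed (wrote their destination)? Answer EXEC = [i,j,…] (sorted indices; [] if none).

EXEC = [3,5]

0: ✓ CMP  NZCV=0010
1: · MOVLT
2: · SUBLT
3: ✓ SUBPL  r0←0xbf
4: ✓ CMP  NZCV=0010
5: ✓ SUBVC  r1←0xa0
6: · MOVLE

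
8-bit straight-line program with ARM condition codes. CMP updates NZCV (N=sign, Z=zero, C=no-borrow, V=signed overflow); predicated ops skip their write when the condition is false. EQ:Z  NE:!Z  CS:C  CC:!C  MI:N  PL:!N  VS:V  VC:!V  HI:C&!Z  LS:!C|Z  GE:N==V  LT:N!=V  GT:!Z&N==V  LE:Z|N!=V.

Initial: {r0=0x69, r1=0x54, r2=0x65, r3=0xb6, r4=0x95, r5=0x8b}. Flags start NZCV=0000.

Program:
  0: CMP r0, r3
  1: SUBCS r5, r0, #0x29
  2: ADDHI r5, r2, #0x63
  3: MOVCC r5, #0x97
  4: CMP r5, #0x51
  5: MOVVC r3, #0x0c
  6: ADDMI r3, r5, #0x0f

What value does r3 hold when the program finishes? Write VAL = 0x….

[0] flags=1001 → (cmp)
[1] flags=1001 CS?F → skip
[2] flags=1001 HI?F → skip
[3] flags=1001 CC?T → r5=0x97
[4] flags=0011 → (cmp)
[5] flags=0011 VC?F → skip
[6] flags=0011 MI?F → skip

VAL = 0xb6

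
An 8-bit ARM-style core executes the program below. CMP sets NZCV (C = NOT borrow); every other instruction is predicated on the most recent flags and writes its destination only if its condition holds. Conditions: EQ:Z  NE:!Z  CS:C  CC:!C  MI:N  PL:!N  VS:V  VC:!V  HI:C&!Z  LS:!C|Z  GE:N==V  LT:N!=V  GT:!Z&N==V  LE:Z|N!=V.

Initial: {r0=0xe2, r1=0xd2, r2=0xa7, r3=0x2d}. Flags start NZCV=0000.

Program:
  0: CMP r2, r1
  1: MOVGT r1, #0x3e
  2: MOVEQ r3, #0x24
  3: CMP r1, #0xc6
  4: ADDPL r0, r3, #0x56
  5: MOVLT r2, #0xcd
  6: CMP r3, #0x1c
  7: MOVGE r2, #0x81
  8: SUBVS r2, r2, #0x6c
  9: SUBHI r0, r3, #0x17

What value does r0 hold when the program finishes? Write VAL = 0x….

VAL = 0x16

0: ✓ CMP  NZCV=1000
1: · MOVGT
2: · MOVEQ
3: ✓ CMP  NZCV=0010
4: ✓ ADDPL  r0←0x83
5: · MOVLT
6: ✓ CMP  NZCV=0010
7: ✓ MOVGE  r2←0x81
8: · SUBVS
9: ✓ SUBHI  r0←0x16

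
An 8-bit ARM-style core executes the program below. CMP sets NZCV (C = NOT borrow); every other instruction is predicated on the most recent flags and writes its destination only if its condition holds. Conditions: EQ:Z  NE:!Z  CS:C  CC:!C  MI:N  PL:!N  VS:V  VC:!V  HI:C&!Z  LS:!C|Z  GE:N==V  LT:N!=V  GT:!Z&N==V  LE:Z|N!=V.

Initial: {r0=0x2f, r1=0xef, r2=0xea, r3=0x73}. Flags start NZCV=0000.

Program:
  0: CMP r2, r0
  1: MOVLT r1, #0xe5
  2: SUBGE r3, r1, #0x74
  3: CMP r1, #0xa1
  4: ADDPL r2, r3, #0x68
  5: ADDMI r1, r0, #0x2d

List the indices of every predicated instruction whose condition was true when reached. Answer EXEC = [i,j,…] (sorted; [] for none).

0: ✓ CMP  NZCV=1010
1: ✓ MOVLT  r1←0xe5
2: · SUBGE
3: ✓ CMP  NZCV=0010
4: ✓ ADDPL  r2←0xdb
5: · ADDMI

EXEC = [1,4]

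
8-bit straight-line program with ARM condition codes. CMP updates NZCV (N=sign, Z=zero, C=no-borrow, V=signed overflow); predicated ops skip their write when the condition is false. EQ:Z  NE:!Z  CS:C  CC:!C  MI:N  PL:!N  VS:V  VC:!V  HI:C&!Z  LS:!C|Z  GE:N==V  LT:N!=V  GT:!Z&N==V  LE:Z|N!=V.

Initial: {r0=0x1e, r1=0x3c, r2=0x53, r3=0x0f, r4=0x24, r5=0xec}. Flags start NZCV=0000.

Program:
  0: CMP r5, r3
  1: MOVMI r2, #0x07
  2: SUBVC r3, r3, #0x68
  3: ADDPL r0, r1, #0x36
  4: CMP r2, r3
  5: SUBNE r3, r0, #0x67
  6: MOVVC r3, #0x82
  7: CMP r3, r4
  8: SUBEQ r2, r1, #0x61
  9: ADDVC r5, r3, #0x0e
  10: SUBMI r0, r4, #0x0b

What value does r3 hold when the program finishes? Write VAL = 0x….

[0] flags=1010 → (cmp)
[1] flags=1010 MI?T → r2=0x07
[2] flags=1010 VC?T → r3=0xa7
[3] flags=1010 PL?F → skip
[4] flags=0000 → (cmp)
[5] flags=0000 NE?T → r3=0xb7
[6] flags=0000 VC?T → r3=0x82
[7] flags=0011 → (cmp)
[8] flags=0011 EQ?F → skip
[9] flags=0011 VC?F → skip
[10] flags=0011 MI?F → skip

VAL = 0x82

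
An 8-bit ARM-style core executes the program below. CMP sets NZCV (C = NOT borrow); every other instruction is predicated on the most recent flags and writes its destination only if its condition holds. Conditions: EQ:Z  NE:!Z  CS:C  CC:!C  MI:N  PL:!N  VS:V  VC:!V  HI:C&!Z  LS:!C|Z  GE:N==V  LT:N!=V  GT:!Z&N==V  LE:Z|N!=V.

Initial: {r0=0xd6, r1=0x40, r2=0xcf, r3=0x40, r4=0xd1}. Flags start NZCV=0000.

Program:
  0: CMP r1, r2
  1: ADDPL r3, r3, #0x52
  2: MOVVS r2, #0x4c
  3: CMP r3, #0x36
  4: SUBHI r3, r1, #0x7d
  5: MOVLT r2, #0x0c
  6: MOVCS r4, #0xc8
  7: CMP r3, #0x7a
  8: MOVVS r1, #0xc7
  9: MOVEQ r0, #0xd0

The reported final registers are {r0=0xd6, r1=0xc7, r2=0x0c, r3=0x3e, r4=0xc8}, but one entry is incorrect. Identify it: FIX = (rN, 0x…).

FIX = (r3, 0xc3)

0: ✓ CMP  NZCV=0000
1: ✓ ADDPL  r3←0x92
2: · MOVVS
3: ✓ CMP  NZCV=0011
4: ✓ SUBHI  r3←0xc3
5: ✓ MOVLT  r2←0x0c
6: ✓ MOVCS  r4←0xc8
7: ✓ CMP  NZCV=0011
8: ✓ MOVVS  r1←0xc7
9: · MOVEQ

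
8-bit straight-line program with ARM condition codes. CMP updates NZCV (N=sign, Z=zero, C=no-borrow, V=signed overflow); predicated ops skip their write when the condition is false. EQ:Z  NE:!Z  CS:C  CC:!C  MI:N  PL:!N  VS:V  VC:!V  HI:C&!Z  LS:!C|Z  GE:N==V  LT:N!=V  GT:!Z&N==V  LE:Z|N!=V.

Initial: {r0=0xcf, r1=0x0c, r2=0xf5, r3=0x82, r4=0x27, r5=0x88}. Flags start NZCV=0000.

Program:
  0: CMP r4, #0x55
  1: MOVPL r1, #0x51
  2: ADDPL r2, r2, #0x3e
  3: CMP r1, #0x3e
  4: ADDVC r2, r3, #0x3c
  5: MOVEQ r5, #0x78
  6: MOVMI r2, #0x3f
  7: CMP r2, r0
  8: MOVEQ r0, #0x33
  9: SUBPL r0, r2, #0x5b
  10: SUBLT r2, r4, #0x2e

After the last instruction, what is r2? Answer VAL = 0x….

VAL = 0x3f

0: ✓ CMP  NZCV=1000
1: · MOVPL
2: · ADDPL
3: ✓ CMP  NZCV=1000
4: ✓ ADDVC  r2←0xbe
5: · MOVEQ
6: ✓ MOVMI  r2←0x3f
7: ✓ CMP  NZCV=0000
8: · MOVEQ
9: ✓ SUBPL  r0←0xe4
10: · SUBLT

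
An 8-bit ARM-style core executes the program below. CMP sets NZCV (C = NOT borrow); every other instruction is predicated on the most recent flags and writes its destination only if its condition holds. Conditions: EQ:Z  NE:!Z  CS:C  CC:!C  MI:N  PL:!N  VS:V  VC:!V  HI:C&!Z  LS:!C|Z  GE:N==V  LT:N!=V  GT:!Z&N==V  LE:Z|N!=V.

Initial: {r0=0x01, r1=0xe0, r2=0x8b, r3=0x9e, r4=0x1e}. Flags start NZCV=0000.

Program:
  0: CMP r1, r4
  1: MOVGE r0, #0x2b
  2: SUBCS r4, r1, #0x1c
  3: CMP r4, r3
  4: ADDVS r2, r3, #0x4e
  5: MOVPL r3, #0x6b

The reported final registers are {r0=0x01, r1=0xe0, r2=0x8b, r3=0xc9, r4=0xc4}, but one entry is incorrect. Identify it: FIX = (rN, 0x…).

0: ✓ CMP  NZCV=1010
1: · MOVGE
2: ✓ SUBCS  r4←0xc4
3: ✓ CMP  NZCV=0010
4: · ADDVS
5: ✓ MOVPL  r3←0x6b

FIX = (r3, 0x6b)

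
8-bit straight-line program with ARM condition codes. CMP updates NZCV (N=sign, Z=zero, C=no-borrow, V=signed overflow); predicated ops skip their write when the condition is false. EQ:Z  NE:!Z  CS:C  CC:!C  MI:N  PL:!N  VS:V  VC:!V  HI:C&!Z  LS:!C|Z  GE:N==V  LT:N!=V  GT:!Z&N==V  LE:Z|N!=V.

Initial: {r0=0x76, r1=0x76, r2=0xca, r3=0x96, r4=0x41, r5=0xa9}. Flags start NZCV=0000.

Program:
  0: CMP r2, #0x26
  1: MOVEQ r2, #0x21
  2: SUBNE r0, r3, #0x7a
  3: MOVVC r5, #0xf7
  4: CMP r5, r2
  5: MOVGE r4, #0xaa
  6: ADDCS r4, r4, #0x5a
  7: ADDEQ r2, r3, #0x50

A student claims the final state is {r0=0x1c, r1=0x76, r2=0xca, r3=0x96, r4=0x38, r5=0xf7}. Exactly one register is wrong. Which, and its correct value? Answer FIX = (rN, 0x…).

[0] flags=1010 → (cmp)
[1] flags=1010 EQ?F → skip
[2] flags=1010 NE?T → r0=0x1c
[3] flags=1010 VC?T → r5=0xf7
[4] flags=0010 → (cmp)
[5] flags=0010 GE?T → r4=0xaa
[6] flags=0010 CS?T → r4=0x04
[7] flags=0010 EQ?F → skip

FIX = (r4, 0x04)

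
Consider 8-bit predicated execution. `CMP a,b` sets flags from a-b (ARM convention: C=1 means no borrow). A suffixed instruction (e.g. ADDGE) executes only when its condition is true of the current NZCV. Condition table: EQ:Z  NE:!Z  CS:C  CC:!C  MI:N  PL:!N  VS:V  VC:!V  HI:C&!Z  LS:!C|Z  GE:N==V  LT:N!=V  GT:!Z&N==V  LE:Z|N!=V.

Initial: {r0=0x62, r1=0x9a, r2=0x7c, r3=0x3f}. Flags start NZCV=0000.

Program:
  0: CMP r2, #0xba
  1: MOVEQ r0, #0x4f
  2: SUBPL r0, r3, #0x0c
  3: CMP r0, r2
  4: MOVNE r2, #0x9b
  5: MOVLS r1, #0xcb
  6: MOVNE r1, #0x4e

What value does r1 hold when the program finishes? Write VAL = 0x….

VAL = 0x4e

0: ✓ CMP  NZCV=1001
1: · MOVEQ
2: · SUBPL
3: ✓ CMP  NZCV=1000
4: ✓ MOVNE  r2←0x9b
5: ✓ MOVLS  r1←0xcb
6: ✓ MOVNE  r1←0x4e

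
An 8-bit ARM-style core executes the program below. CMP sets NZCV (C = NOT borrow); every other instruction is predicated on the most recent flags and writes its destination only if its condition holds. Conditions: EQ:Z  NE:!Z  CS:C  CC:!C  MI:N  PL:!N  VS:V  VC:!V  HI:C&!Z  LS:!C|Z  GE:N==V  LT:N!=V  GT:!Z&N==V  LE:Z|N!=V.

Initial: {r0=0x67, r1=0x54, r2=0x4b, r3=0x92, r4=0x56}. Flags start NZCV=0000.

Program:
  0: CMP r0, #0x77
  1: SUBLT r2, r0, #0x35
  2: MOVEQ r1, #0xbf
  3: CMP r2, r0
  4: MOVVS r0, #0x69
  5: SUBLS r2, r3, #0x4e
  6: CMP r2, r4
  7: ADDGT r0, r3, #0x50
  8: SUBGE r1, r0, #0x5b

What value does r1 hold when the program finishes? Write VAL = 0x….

VAL = 0x54

[0] flags=1000 → (cmp)
[1] flags=1000 LT?T → r2=0x32
[2] flags=1000 EQ?F → skip
[3] flags=1000 → (cmp)
[4] flags=1000 VS?F → skip
[5] flags=1000 LS?T → r2=0x44
[6] flags=1000 → (cmp)
[7] flags=1000 GT?F → skip
[8] flags=1000 GE?F → skip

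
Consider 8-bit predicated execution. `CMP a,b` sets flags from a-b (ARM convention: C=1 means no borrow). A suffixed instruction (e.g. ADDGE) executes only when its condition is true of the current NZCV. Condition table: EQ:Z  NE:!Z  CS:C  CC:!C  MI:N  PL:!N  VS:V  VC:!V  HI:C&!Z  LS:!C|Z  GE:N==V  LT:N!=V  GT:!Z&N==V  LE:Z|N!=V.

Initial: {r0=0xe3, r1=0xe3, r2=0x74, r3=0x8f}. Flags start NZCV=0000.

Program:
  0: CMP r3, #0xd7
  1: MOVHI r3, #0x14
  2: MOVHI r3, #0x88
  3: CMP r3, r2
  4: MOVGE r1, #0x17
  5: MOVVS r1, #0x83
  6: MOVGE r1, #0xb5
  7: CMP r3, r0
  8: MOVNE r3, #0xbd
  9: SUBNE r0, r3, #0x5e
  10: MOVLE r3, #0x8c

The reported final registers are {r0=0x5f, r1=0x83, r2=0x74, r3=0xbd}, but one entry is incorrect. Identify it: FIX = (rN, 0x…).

FIX = (r3, 0x8c)

[0] flags=1000 → (cmp)
[1] flags=1000 HI?F → skip
[2] flags=1000 HI?F → skip
[3] flags=0011 → (cmp)
[4] flags=0011 GE?F → skip
[5] flags=0011 VS?T → r1=0x83
[6] flags=0011 GE?F → skip
[7] flags=1000 → (cmp)
[8] flags=1000 NE?T → r3=0xbd
[9] flags=1000 NE?T → r0=0x5f
[10] flags=1000 LE?T → r3=0x8c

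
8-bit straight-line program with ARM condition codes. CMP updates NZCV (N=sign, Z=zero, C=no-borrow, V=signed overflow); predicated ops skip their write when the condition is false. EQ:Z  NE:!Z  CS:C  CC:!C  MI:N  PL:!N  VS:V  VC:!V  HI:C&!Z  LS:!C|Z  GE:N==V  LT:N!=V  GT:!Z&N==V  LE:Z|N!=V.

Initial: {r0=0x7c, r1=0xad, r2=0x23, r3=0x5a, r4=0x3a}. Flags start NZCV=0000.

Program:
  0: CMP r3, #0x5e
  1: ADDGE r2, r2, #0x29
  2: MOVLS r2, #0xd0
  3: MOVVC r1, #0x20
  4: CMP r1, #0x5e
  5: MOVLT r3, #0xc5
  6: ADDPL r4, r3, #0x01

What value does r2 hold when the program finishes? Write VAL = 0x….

VAL = 0xd0

0: ✓ CMP  NZCV=1000
1: · ADDGE
2: ✓ MOVLS  r2←0xd0
3: ✓ MOVVC  r1←0x20
4: ✓ CMP  NZCV=1000
5: ✓ MOVLT  r3←0xc5
6: · ADDPL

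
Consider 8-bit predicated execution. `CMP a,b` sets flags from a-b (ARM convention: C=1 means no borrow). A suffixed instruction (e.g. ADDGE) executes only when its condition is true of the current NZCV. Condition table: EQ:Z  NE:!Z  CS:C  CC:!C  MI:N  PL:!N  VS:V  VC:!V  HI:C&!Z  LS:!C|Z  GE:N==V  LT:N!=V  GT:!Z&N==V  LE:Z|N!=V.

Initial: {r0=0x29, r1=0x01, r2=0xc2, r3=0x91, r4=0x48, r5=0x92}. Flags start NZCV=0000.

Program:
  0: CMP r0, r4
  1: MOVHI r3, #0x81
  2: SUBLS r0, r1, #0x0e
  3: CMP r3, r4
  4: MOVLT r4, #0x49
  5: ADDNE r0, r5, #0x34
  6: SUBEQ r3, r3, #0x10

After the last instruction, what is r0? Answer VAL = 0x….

VAL = 0xc6

0: ✓ CMP  NZCV=1000
1: · MOVHI
2: ✓ SUBLS  r0←0xf3
3: ✓ CMP  NZCV=0011
4: ✓ MOVLT  r4←0x49
5: ✓ ADDNE  r0←0xc6
6: · SUBEQ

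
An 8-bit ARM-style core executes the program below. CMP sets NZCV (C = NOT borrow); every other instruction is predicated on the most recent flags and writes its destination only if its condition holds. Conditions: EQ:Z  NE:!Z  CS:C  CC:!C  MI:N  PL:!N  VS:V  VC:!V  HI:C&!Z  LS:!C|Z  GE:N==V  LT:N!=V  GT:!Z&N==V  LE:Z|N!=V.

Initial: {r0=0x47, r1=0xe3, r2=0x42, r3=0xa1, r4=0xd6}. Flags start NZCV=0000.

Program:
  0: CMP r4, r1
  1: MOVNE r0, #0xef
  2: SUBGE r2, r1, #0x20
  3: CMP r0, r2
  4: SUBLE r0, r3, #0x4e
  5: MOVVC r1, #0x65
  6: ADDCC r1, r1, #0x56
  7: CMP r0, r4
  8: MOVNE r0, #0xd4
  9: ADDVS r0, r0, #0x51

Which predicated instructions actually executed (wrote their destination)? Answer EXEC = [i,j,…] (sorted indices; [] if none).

[0] flags=1000 → (cmp)
[1] flags=1000 NE?T → r0=0xef
[2] flags=1000 GE?F → skip
[3] flags=1010 → (cmp)
[4] flags=1010 LE?T → r0=0x53
[5] flags=1010 VC?T → r1=0x65
[6] flags=1010 CC?F → skip
[7] flags=0000 → (cmp)
[8] flags=0000 NE?T → r0=0xd4
[9] flags=0000 VS?F → skip

EXEC = [1,4,5,8]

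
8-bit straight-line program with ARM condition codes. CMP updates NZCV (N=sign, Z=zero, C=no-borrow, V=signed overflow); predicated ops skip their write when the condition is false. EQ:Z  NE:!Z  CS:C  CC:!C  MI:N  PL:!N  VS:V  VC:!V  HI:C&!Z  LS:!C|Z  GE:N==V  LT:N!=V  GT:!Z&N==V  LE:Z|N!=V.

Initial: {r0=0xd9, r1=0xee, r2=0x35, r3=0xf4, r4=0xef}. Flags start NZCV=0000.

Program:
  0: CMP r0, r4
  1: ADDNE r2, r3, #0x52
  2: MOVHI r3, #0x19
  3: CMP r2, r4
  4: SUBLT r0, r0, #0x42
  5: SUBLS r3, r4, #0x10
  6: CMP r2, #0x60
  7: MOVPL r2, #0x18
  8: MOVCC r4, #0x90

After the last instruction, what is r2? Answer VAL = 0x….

VAL = 0x46

0: ✓ CMP  NZCV=1000
1: ✓ ADDNE  r2←0x46
2: · MOVHI
3: ✓ CMP  NZCV=0000
4: · SUBLT
5: ✓ SUBLS  r3←0xdf
6: ✓ CMP  NZCV=1000
7: · MOVPL
8: ✓ MOVCC  r4←0x90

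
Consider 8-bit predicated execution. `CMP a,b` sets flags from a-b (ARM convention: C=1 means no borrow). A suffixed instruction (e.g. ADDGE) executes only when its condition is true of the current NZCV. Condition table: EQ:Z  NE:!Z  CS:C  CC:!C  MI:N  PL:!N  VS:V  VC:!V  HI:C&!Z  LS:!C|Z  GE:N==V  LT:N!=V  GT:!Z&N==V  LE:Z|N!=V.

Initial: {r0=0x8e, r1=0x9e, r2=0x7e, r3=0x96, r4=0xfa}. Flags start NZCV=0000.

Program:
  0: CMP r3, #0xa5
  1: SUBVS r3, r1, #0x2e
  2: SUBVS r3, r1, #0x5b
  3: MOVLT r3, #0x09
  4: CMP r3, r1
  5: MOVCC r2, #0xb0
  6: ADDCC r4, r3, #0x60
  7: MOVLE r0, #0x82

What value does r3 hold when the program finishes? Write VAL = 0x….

VAL = 0x09

[0] flags=1000 → (cmp)
[1] flags=1000 VS?F → skip
[2] flags=1000 VS?F → skip
[3] flags=1000 LT?T → r3=0x09
[4] flags=0000 → (cmp)
[5] flags=0000 CC?T → r2=0xb0
[6] flags=0000 CC?T → r4=0x69
[7] flags=0000 LE?F → skip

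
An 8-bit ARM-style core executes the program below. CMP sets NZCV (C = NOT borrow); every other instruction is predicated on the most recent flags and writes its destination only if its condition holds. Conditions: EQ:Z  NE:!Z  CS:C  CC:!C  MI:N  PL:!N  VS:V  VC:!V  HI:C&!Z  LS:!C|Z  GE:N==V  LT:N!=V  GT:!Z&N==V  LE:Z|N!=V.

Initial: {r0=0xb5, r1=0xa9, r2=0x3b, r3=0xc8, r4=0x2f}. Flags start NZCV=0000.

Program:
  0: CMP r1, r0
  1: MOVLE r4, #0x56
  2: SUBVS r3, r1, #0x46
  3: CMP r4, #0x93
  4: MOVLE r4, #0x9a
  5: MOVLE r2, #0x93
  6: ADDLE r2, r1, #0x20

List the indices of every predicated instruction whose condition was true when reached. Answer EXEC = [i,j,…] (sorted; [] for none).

EXEC = [1]

0: ✓ CMP  NZCV=1000
1: ✓ MOVLE  r4←0x56
2: · SUBVS
3: ✓ CMP  NZCV=1001
4: · MOVLE
5: · MOVLE
6: · ADDLE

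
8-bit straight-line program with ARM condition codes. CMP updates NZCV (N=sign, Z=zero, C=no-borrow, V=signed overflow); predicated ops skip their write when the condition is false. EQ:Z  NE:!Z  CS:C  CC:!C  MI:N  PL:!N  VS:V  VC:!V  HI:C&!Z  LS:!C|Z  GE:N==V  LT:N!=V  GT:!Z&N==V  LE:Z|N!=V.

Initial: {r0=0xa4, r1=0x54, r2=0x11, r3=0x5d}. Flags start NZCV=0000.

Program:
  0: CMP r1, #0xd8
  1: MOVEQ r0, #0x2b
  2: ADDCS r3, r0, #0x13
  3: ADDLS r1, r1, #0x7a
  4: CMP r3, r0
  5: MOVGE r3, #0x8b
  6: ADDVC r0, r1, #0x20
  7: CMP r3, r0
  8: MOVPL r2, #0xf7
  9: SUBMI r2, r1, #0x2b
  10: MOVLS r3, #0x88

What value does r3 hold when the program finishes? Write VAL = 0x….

0: ✓ CMP  NZCV=0000
1: · MOVEQ
2: · ADDCS
3: ✓ ADDLS  r1←0xce
4: ✓ CMP  NZCV=1001
5: ✓ MOVGE  r3←0x8b
6: · ADDVC
7: ✓ CMP  NZCV=1000
8: · MOVPL
9: ✓ SUBMI  r2←0xa3
10: ✓ MOVLS  r3←0x88

VAL = 0x88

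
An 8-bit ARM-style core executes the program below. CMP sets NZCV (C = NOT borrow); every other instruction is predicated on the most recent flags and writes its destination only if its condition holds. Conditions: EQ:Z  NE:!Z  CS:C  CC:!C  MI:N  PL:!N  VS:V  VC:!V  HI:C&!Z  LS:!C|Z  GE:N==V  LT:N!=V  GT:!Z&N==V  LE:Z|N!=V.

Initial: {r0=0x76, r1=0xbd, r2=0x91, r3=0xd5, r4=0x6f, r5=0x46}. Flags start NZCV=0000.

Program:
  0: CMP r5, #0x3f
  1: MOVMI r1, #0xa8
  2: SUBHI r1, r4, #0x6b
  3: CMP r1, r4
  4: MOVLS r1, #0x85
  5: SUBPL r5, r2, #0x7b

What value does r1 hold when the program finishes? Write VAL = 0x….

[0] flags=0010 → (cmp)
[1] flags=0010 MI?F → skip
[2] flags=0010 HI?T → r1=0x04
[3] flags=1000 → (cmp)
[4] flags=1000 LS?T → r1=0x85
[5] flags=1000 PL?F → skip

VAL = 0x85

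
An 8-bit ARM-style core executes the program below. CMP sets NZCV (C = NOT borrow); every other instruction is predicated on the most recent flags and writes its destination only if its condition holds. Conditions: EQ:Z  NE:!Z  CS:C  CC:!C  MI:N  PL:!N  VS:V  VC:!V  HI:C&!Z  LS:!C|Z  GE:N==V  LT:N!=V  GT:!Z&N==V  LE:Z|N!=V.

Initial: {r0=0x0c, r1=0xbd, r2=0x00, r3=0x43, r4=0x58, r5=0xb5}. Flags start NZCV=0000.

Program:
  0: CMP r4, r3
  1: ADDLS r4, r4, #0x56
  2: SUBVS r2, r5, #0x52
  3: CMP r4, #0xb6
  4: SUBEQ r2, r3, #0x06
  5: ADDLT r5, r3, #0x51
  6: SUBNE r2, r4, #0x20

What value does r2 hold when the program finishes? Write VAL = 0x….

0: ✓ CMP  NZCV=0010
1: · ADDLS
2: · SUBVS
3: ✓ CMP  NZCV=1001
4: · SUBEQ
5: · ADDLT
6: ✓ SUBNE  r2←0x38

VAL = 0x38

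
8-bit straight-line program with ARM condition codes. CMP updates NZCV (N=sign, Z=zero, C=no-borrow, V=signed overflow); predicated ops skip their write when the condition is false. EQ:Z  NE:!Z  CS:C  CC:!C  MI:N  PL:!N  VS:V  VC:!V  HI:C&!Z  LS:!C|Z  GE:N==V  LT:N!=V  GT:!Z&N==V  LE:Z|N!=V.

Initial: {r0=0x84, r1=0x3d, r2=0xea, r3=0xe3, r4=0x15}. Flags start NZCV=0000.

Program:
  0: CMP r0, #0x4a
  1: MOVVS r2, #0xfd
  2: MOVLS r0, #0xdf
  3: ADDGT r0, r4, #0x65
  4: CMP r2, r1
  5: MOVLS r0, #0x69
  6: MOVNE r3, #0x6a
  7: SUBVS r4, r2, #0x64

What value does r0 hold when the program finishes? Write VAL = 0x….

VAL = 0x84

[0] flags=0011 → (cmp)
[1] flags=0011 VS?T → r2=0xfd
[2] flags=0011 LS?F → skip
[3] flags=0011 GT?F → skip
[4] flags=1010 → (cmp)
[5] flags=1010 LS?F → skip
[6] flags=1010 NE?T → r3=0x6a
[7] flags=1010 VS?F → skip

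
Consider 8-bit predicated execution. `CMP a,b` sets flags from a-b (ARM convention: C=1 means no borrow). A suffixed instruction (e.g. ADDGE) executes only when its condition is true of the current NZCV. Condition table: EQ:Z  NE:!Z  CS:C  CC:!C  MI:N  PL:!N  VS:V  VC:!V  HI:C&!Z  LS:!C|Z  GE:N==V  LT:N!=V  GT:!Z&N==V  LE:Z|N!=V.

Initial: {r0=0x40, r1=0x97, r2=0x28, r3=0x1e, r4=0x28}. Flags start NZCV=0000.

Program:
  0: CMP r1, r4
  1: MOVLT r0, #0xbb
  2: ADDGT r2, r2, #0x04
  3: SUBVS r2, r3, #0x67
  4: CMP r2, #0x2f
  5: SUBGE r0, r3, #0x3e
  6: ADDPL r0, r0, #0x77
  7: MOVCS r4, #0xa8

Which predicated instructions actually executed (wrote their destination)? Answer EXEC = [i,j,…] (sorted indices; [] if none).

[0] flags=0011 → (cmp)
[1] flags=0011 LT?T → r0=0xbb
[2] flags=0011 GT?F → skip
[3] flags=0011 VS?T → r2=0xb7
[4] flags=1010 → (cmp)
[5] flags=1010 GE?F → skip
[6] flags=1010 PL?F → skip
[7] flags=1010 CS?T → r4=0xa8

EXEC = [1,3,7]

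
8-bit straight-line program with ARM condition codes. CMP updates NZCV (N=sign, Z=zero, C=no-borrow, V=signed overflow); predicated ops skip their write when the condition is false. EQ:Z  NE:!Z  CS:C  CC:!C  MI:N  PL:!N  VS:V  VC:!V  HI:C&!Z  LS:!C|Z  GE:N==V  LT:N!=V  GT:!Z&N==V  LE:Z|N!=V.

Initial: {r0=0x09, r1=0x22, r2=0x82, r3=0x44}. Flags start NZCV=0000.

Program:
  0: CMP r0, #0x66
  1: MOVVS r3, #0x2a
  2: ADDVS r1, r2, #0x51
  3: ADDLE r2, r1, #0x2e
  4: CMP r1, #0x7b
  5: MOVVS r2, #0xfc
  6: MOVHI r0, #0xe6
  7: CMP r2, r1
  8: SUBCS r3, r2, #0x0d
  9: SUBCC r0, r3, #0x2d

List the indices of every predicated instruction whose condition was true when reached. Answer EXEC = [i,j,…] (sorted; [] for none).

EXEC = [3,8]

[0] flags=1000 → (cmp)
[1] flags=1000 VS?F → skip
[2] flags=1000 VS?F → skip
[3] flags=1000 LE?T → r2=0x50
[4] flags=1000 → (cmp)
[5] flags=1000 VS?F → skip
[6] flags=1000 HI?F → skip
[7] flags=0010 → (cmp)
[8] flags=0010 CS?T → r3=0x43
[9] flags=0010 CC?F → skip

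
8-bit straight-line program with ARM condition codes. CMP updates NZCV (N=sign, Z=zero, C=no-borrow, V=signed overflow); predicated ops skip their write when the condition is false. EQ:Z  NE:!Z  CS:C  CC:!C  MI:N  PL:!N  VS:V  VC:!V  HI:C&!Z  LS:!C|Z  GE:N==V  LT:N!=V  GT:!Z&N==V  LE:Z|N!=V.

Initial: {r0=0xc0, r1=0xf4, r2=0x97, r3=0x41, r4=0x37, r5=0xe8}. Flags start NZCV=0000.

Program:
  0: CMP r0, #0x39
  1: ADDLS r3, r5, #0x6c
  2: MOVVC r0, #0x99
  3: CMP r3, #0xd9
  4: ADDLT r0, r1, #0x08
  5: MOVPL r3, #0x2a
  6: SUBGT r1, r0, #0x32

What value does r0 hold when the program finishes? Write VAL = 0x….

VAL = 0x99

0: ✓ CMP  NZCV=1010
1: · ADDLS
2: ✓ MOVVC  r0←0x99
3: ✓ CMP  NZCV=0000
4: · ADDLT
5: ✓ MOVPL  r3←0x2a
6: ✓ SUBGT  r1←0x67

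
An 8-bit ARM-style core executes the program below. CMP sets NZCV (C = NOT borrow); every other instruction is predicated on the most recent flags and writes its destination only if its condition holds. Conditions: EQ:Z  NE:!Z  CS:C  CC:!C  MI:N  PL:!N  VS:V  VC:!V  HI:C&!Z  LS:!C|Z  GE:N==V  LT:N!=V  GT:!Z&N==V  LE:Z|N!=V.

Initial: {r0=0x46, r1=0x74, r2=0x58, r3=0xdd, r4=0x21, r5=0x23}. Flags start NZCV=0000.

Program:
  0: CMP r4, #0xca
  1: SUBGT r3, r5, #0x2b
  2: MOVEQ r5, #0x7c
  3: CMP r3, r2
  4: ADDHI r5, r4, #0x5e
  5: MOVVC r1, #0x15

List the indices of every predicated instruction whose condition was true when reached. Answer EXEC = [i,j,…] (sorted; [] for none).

EXEC = [1,4,5]

[0] flags=0000 → (cmp)
[1] flags=0000 GT?T → r3=0xf8
[2] flags=0000 EQ?F → skip
[3] flags=1010 → (cmp)
[4] flags=1010 HI?T → r5=0x7f
[5] flags=1010 VC?T → r1=0x15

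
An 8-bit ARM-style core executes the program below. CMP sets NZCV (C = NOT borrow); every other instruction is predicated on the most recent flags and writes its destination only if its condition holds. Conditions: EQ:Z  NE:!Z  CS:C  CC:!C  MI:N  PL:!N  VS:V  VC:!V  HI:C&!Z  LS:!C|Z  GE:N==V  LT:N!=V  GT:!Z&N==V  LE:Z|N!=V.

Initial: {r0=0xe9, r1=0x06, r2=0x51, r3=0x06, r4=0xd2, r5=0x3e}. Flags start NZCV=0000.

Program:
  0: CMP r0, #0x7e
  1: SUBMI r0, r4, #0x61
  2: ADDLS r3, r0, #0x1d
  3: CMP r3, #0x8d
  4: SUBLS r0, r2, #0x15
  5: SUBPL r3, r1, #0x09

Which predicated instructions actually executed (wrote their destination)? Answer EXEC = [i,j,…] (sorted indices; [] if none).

[0] flags=0011 → (cmp)
[1] flags=0011 MI?F → skip
[2] flags=0011 LS?F → skip
[3] flags=0000 → (cmp)
[4] flags=0000 LS?T → r0=0x3c
[5] flags=0000 PL?T → r3=0xfd

EXEC = [4,5]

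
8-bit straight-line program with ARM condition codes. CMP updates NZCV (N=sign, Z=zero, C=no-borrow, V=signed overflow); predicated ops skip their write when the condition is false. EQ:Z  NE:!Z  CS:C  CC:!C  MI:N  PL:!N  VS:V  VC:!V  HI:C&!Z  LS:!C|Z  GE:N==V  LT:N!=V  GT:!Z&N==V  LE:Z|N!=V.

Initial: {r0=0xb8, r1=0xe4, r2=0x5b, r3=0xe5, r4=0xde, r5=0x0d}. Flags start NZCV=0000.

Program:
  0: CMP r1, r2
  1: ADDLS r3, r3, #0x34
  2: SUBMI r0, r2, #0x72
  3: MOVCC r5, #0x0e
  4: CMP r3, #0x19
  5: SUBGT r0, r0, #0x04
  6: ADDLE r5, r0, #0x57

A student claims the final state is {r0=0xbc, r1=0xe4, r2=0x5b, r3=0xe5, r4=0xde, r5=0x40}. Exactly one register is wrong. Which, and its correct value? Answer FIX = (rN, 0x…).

[0] flags=1010 → (cmp)
[1] flags=1010 LS?F → skip
[2] flags=1010 MI?T → r0=0xe9
[3] flags=1010 CC?F → skip
[4] flags=1010 → (cmp)
[5] flags=1010 GT?F → skip
[6] flags=1010 LE?T → r5=0x40

FIX = (r0, 0xe9)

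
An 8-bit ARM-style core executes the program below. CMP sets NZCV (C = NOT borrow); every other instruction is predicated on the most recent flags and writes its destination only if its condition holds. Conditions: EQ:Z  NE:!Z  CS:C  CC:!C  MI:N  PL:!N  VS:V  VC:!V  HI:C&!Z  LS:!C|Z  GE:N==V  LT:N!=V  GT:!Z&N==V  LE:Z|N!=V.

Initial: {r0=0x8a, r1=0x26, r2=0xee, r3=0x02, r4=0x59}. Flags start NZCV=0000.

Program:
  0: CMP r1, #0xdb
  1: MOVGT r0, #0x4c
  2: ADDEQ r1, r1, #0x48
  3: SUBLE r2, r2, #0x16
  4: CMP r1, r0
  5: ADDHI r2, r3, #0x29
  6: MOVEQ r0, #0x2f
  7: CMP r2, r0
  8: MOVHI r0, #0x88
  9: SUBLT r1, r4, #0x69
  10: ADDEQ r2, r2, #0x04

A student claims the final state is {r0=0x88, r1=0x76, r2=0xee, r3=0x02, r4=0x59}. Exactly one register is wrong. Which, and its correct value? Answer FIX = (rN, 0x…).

FIX = (r1, 0xf0)

[0] flags=0000 → (cmp)
[1] flags=0000 GT?T → r0=0x4c
[2] flags=0000 EQ?F → skip
[3] flags=0000 LE?F → skip
[4] flags=1000 → (cmp)
[5] flags=1000 HI?F → skip
[6] flags=1000 EQ?F → skip
[7] flags=1010 → (cmp)
[8] flags=1010 HI?T → r0=0x88
[9] flags=1010 LT?T → r1=0xf0
[10] flags=1010 EQ?F → skip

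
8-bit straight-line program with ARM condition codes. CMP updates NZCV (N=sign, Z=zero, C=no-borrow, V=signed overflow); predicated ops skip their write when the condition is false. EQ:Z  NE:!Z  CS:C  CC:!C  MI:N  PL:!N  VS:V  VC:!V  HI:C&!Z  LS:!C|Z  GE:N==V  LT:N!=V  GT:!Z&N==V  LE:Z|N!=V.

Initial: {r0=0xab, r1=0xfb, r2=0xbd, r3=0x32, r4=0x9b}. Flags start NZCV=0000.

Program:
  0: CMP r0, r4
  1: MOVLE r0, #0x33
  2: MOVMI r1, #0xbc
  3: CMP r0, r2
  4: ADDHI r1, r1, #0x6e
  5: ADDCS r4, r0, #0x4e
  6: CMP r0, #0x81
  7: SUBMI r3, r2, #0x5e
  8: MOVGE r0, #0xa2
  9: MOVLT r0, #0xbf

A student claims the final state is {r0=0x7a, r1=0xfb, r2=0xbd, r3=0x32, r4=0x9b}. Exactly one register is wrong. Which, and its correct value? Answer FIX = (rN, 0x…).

FIX = (r0, 0xa2)

[0] flags=0010 → (cmp)
[1] flags=0010 LE?F → skip
[2] flags=0010 MI?F → skip
[3] flags=1000 → (cmp)
[4] flags=1000 HI?F → skip
[5] flags=1000 CS?F → skip
[6] flags=0010 → (cmp)
[7] flags=0010 MI?F → skip
[8] flags=0010 GE?T → r0=0xa2
[9] flags=0010 LT?F → skip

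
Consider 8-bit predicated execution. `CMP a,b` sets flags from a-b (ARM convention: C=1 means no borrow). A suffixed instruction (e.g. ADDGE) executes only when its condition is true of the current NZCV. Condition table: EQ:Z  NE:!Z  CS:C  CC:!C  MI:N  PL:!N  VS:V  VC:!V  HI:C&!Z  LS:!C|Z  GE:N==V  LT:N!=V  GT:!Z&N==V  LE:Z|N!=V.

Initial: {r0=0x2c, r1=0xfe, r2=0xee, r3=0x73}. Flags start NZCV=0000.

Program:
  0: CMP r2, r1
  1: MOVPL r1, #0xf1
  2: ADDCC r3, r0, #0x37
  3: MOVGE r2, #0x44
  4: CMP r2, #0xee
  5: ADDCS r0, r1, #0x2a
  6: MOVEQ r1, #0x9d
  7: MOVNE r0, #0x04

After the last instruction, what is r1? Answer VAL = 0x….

VAL = 0x9d

[0] flags=1000 → (cmp)
[1] flags=1000 PL?F → skip
[2] flags=1000 CC?T → r3=0x63
[3] flags=1000 GE?F → skip
[4] flags=0110 → (cmp)
[5] flags=0110 CS?T → r0=0x28
[6] flags=0110 EQ?T → r1=0x9d
[7] flags=0110 NE?F → skip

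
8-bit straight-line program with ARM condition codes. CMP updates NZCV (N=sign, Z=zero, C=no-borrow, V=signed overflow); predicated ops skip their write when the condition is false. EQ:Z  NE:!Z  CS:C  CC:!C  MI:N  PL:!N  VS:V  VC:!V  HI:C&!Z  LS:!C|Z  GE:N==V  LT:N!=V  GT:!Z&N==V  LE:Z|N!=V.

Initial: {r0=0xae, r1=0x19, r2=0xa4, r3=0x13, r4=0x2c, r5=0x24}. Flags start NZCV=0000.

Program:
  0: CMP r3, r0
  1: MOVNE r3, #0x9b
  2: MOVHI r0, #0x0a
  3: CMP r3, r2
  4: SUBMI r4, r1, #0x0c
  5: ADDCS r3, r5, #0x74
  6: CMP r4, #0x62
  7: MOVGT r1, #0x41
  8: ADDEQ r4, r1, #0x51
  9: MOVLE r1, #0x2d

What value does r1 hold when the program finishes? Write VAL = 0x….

VAL = 0x2d

[0] flags=0000 → (cmp)
[1] flags=0000 NE?T → r3=0x9b
[2] flags=0000 HI?F → skip
[3] flags=1000 → (cmp)
[4] flags=1000 MI?T → r4=0x0d
[5] flags=1000 CS?F → skip
[6] flags=1000 → (cmp)
[7] flags=1000 GT?F → skip
[8] flags=1000 EQ?F → skip
[9] flags=1000 LE?T → r1=0x2d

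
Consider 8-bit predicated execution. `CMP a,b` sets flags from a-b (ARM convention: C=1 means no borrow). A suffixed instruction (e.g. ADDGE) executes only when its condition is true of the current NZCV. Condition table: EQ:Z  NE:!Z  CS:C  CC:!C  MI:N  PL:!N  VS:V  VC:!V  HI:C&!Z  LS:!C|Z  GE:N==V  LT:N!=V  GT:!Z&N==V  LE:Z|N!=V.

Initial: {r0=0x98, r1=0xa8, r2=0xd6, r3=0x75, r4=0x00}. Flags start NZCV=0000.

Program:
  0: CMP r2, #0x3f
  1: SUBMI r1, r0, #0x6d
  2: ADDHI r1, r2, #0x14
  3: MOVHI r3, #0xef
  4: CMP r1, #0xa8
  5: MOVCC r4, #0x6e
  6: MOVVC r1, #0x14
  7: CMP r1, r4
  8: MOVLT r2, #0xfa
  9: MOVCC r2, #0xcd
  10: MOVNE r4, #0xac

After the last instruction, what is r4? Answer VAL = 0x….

[0] flags=1010 → (cmp)
[1] flags=1010 MI?T → r1=0x2b
[2] flags=1010 HI?T → r1=0xea
[3] flags=1010 HI?T → r3=0xef
[4] flags=0010 → (cmp)
[5] flags=0010 CC?F → skip
[6] flags=0010 VC?T → r1=0x14
[7] flags=0010 → (cmp)
[8] flags=0010 LT?F → skip
[9] flags=0010 CC?F → skip
[10] flags=0010 NE?T → r4=0xac

VAL = 0xac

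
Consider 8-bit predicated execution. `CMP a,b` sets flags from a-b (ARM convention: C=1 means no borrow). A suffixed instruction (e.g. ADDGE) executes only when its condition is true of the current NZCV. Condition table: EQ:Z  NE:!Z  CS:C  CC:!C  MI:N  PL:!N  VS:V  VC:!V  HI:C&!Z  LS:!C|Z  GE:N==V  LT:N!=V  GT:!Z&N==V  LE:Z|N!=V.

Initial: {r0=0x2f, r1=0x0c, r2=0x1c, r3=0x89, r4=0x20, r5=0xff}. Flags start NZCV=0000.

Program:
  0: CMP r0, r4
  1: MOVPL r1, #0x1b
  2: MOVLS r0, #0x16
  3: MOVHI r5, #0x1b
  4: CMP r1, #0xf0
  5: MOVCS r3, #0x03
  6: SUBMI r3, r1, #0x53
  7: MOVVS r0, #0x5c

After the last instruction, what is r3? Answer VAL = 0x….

VAL = 0x89

[0] flags=0010 → (cmp)
[1] flags=0010 PL?T → r1=0x1b
[2] flags=0010 LS?F → skip
[3] flags=0010 HI?T → r5=0x1b
[4] flags=0000 → (cmp)
[5] flags=0000 CS?F → skip
[6] flags=0000 MI?F → skip
[7] flags=0000 VS?F → skip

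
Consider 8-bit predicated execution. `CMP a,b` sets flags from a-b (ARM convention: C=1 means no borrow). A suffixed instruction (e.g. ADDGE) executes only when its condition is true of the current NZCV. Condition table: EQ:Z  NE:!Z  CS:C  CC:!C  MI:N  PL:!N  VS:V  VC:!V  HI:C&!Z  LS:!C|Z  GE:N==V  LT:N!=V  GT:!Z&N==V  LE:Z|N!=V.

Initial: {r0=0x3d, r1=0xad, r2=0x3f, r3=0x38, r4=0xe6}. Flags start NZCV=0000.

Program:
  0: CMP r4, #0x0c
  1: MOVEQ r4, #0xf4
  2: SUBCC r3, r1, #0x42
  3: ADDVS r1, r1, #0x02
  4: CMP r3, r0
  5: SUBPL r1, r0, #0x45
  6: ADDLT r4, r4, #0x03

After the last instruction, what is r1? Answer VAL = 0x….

VAL = 0xad

0: ✓ CMP  NZCV=1010
1: · MOVEQ
2: · SUBCC
3: · ADDVS
4: ✓ CMP  NZCV=1000
5: · SUBPL
6: ✓ ADDLT  r4←0xe9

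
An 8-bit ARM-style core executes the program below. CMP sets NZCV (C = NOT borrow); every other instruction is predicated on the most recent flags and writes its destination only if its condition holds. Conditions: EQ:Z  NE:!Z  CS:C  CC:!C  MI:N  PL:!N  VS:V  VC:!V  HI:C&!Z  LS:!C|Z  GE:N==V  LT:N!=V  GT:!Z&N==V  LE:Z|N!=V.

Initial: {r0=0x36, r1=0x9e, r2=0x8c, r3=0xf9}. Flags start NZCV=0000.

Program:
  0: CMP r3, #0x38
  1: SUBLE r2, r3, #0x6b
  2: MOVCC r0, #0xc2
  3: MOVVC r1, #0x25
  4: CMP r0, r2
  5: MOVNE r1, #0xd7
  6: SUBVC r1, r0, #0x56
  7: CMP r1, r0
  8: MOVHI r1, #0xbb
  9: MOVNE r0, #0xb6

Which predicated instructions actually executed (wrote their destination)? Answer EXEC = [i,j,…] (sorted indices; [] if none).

0: ✓ CMP  NZCV=1010
1: ✓ SUBLE  r2←0x8e
2: · MOVCC
3: ✓ MOVVC  r1←0x25
4: ✓ CMP  NZCV=1001
5: ✓ MOVNE  r1←0xd7
6: · SUBVC
7: ✓ CMP  NZCV=1010
8: ✓ MOVHI  r1←0xbb
9: ✓ MOVNE  r0←0xb6

EXEC = [1,3,5,8,9]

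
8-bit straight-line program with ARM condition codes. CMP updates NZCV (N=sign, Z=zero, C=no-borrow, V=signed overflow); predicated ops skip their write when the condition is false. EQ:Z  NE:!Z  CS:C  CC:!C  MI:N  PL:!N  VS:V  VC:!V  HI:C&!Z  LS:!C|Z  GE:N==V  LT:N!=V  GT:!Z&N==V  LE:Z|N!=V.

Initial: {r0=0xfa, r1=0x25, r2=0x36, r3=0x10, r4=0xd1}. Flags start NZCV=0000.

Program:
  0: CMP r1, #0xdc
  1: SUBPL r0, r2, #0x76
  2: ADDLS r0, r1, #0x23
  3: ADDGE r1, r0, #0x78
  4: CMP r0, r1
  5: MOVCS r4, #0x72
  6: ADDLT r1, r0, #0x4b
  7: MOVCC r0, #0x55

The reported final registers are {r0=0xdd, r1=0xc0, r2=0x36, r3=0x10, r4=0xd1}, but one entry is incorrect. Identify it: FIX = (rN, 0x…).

FIX = (r0, 0x55)

[0] flags=0000 → (cmp)
[1] flags=0000 PL?T → r0=0xc0
[2] flags=0000 LS?T → r0=0x48
[3] flags=0000 GE?T → r1=0xc0
[4] flags=1001 → (cmp)
[5] flags=1001 CS?F → skip
[6] flags=1001 LT?F → skip
[7] flags=1001 CC?T → r0=0x55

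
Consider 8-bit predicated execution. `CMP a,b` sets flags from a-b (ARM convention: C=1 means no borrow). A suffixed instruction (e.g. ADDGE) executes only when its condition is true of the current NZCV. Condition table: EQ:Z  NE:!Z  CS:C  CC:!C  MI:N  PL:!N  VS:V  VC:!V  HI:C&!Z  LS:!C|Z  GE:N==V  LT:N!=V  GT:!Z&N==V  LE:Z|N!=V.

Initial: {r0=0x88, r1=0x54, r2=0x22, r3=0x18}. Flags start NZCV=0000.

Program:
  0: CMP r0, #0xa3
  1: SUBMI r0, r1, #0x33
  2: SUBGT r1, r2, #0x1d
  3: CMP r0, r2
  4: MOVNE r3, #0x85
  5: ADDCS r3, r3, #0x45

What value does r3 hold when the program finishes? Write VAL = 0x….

[0] flags=1000 → (cmp)
[1] flags=1000 MI?T → r0=0x21
[2] flags=1000 GT?F → skip
[3] flags=1000 → (cmp)
[4] flags=1000 NE?T → r3=0x85
[5] flags=1000 CS?F → skip

VAL = 0x85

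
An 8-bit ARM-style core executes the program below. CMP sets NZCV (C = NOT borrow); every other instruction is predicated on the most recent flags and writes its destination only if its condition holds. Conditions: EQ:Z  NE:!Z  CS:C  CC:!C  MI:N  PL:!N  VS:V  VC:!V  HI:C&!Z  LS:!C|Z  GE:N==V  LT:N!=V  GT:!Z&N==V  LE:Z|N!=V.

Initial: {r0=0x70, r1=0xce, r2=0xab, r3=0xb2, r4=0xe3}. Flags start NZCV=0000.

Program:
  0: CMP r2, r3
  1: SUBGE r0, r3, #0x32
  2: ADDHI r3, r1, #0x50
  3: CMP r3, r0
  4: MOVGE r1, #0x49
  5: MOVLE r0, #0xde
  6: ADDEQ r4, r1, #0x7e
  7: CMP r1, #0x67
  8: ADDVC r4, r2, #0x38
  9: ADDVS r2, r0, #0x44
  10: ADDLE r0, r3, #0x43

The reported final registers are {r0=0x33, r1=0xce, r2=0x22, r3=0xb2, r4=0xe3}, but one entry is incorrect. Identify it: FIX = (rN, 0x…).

FIX = (r0, 0xf5)

0: ✓ CMP  NZCV=1000
1: · SUBGE
2: · ADDHI
3: ✓ CMP  NZCV=0011
4: · MOVGE
5: ✓ MOVLE  r0←0xde
6: · ADDEQ
7: ✓ CMP  NZCV=0011
8: · ADDVC
9: ✓ ADDVS  r2←0x22
10: ✓ ADDLE  r0←0xf5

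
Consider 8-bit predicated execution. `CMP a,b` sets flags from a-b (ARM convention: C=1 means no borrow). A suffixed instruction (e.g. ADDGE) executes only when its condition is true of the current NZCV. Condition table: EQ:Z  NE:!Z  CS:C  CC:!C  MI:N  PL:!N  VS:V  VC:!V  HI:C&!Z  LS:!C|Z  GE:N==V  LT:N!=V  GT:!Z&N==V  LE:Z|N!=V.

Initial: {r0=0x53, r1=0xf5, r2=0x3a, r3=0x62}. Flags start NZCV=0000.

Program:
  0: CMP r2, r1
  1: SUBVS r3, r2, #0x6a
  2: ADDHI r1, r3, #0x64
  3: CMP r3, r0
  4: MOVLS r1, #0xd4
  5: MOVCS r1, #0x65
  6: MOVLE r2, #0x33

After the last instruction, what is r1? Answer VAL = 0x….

0: ✓ CMP  NZCV=0000
1: · SUBVS
2: · ADDHI
3: ✓ CMP  NZCV=0010
4: · MOVLS
5: ✓ MOVCS  r1←0x65
6: · MOVLE

VAL = 0x65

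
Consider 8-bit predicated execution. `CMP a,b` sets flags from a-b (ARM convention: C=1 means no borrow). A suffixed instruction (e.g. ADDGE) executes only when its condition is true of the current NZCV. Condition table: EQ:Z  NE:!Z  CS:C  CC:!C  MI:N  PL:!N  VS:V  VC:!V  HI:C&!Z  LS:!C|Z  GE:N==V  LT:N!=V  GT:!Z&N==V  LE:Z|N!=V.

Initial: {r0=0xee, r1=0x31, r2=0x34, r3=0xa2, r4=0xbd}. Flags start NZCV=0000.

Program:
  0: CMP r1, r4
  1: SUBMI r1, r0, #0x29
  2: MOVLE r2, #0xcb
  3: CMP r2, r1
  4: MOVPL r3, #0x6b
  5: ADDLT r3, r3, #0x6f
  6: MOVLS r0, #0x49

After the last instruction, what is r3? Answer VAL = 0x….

VAL = 0x6b

[0] flags=0000 → (cmp)
[1] flags=0000 MI?F → skip
[2] flags=0000 LE?F → skip
[3] flags=0010 → (cmp)
[4] flags=0010 PL?T → r3=0x6b
[5] flags=0010 LT?F → skip
[6] flags=0010 LS?F → skip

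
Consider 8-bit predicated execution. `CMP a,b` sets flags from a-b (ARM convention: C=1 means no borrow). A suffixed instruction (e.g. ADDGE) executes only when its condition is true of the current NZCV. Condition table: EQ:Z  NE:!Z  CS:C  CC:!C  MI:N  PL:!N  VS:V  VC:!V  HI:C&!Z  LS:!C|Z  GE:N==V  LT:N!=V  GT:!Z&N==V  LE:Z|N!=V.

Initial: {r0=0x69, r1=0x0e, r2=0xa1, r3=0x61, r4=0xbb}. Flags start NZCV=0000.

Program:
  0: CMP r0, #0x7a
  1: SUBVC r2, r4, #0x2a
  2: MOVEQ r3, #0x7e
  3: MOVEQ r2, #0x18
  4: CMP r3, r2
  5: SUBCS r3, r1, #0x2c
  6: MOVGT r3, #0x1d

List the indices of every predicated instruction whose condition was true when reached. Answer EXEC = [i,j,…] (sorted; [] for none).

EXEC = [1,6]

[0] flags=1000 → (cmp)
[1] flags=1000 VC?T → r2=0x91
[2] flags=1000 EQ?F → skip
[3] flags=1000 EQ?F → skip
[4] flags=1001 → (cmp)
[5] flags=1001 CS?F → skip
[6] flags=1001 GT?T → r3=0x1d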